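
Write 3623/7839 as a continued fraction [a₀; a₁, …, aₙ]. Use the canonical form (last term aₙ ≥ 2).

[0; 2, 6, 9, 8, 8]

3623 = 0·7839 + 3623
7839 = 2·3623 + 593
3623 = 6·593 + 65
593 = 9·65 + 8
65 = 8·8 + 1
8 = 8·1 + 0  (stop)
So 3623/7839 = [0; 2, 6, 9, 8, 8].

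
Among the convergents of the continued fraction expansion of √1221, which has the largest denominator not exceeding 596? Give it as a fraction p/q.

√1221 = [34; 1, 16, 2, 16, 1, 68, …] (period length 6).
Convergents:
  p_0/q_0 = 34/1
  p_1/q_1 = 35/1
  p_2/q_2 = 594/17
  p_3/q_3 = 1223/35
  p_4/q_4 = 20162/577
  p_5/q_5 = 21385/612
q_4 = 577 ≤ 596 < 612 = q_5, so the answer is 20162/577.

20162/577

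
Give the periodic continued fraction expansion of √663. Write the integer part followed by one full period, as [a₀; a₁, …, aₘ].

[25; 1, 2, 1, 50]

a₀ = ⌊√663⌋ = 25.
With m₀=0, d₀=1 and mₖ₊₁ = dₖaₖ − mₖ, dₖ₊₁ = (n − mₖ₊₁²)/dₖ, aₖ₊₁ = ⌊(a₀+mₖ₊₁)/dₖ₊₁⌋:
  k=1: m=25, d=38, a=1
  k=2: m=13, d=13, a=2
  k=3: m=13, d=38, a=1
  k=4: m=25, d=1, a=50
d=1 and a=2a₀=50 at k=4, so the next step gives (m, d) = (25, 38) again — its k=1 value — and the period has length 4.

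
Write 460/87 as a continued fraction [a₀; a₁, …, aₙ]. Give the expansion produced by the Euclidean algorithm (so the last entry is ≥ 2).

460 = 5*87 + 25
87 = 3*25 + 12
25 = 2*12 + 1
12 = 12*1 + 0  (stop)
So 460/87 = [5; 3, 2, 12].

[5; 3, 2, 12]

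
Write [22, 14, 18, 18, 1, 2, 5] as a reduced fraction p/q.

1674560/75871

Fold from the inside: start with 5/1.
  2 + 1/5 = 11/5
  1 + 5/11 = 16/11
  18 + 11/16 = 299/16
  18 + 16/299 = 5398/299
  14 + 299/5398 = 75871/5398
  22 + 5398/75871 = 1674560/75871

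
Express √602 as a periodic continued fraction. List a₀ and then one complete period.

a₀ = ⌊√602⌋ = 24.
With m₀=0, d₀=1 and mₖ₊₁ = dₖaₖ − mₖ, dₖ₊₁ = (n − mₖ₊₁²)/dₖ, aₖ₊₁ = ⌊(a₀+mₖ₊₁)/dₖ₊₁⌋:
  k=1: m=24, d=26, a=1
  k=2: m=2, d=23, a=1
  k=3: m=21, d=7, a=6
  k=4: m=21, d=23, a=1
  k=5: m=2, d=26, a=1
  k=6: m=24, d=1, a=48
d=1 and a=2a₀=48 at k=6, so the next step gives (m, d) = (24, 26) again — its k=1 value — and the period has length 6.

[24; 1, 1, 6, 1, 1, 48]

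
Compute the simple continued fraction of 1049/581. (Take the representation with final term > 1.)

1049 = 1·581 + 468
581 = 1·468 + 113
468 = 4·113 + 16
113 = 7·16 + 1
16 = 16·1 + 0  (stop)
So 1049/581 = [1; 1, 4, 7, 16].

[1; 1, 4, 7, 16]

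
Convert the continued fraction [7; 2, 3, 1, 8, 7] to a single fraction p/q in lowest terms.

4183/562

Fold from the inside: start with 7/1.
  8 + 1/7 = 57/7
  1 + 7/57 = 64/57
  3 + 57/64 = 249/64
  2 + 64/249 = 562/249
  7 + 249/562 = 4183/562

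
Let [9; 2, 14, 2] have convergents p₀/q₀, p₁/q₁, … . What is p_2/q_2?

275/29

Using pₖ = aₖpₖ₋₁ + pₖ₋₂, qₖ = aₖqₖ₋₁ + qₖ₋₂ (with p₋₁=1, p₋₂=0, q₋₁=0, q₋₂=1):
  k=0: a=9, p=9, q=1
  k=1: a=2, p=19, q=2
  k=2: a=14, p=275, q=29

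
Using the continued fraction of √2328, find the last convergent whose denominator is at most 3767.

√2328 = [48; 4, 96, …] (period length 2).
Convergents:
  p_0/q_0 = 48/1
  p_1/q_1 = 193/4
  p_2/q_2 = 18576/385
  p_3/q_3 = 74497/1544
  p_4/q_4 = 7170288/148609
q_3 = 1544 ≤ 3767 < 148609 = q_4, so the answer is 74497/1544.

74497/1544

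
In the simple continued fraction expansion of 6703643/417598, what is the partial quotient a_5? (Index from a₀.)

10

6703643 = 16·417598 + 22075   →  a_0 = 16
417598 = 18·22075 + 20248   →  a_1 = 18
22075 = 1·20248 + 1827   →  a_2 = 1
20248 = 11·1827 + 151   →  a_3 = 11
1827 = 12·151 + 15   →  a_4 = 12
151 = 10·15 + 1   →  a_5 = 10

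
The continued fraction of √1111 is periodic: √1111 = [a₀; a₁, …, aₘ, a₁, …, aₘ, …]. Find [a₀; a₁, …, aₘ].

[33; 3, 66]

a₀ = ⌊√1111⌋ = 33.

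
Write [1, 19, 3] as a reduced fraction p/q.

Fold from the inside: start with 3/1.
  19 + 1/3 = 58/3
  1 + 3/58 = 61/58

61/58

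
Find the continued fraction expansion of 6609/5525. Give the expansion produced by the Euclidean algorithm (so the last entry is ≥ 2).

6609 = 1·5525 + 1084
5525 = 5·1084 + 105
1084 = 10·105 + 34
105 = 3·34 + 3
34 = 11·3 + 1
3 = 3·1 + 0  (stop)
So 6609/5525 = [1; 5, 10, 3, 11, 3].

[1; 5, 10, 3, 11, 3]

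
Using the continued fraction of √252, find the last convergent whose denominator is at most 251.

3921/247

√252 = [15; 1, 6, 1, 30, …] (period length 4).
Convergents:
  p_0/q_0 = 15/1
  p_1/q_1 = 16/1
  p_2/q_2 = 111/7
  p_3/q_3 = 127/8
  p_4/q_4 = 3921/247
  p_5/q_5 = 4048/255
q_4 = 247 ≤ 251 < 255 = q_5, so the answer is 3921/247.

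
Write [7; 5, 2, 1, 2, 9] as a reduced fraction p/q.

Fold from the inside: start with 9/1.
  2 + 1/9 = 19/9
  1 + 9/19 = 28/19
  2 + 19/28 = 75/28
  5 + 28/75 = 403/75
  7 + 75/403 = 2896/403

2896/403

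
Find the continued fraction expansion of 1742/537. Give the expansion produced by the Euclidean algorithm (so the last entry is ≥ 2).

[3; 4, 10, 13]

1742 = 3*537 + 131
537 = 4*131 + 13
131 = 10*13 + 1
13 = 13*1 + 0  (stop)
So 1742/537 = [3; 4, 10, 13].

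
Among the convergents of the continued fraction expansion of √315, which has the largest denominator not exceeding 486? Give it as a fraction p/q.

7543/425

√315 = [17; 1, 2, 1, 34, …] (period length 4).
Convergents:
  p_0/q_0 = 17/1
  p_1/q_1 = 18/1
  p_2/q_2 = 53/3
  p_3/q_3 = 71/4
  p_4/q_4 = 2467/139
  p_5/q_5 = 2538/143
  p_6/q_6 = 7543/425
  p_7/q_7 = 10081/568
q_6 = 425 ≤ 486 < 568 = q_7, so the answer is 7543/425.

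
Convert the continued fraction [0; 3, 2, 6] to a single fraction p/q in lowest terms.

13/45

Using pₖ = aₖpₖ₋₁ + pₖ₋₂ and qₖ = aₖqₖ₋₁ + qₖ₋₂:
  k=0: a=0, p=0, q=1
  k=1: a=3, p=1, q=3
  k=2: a=2, p=2, q=7
  k=3: a=6, p=13, q=45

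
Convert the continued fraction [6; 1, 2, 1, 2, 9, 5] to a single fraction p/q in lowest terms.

3539/526

Using pₖ = aₖpₖ₋₁ + pₖ₋₂ and qₖ = aₖqₖ₋₁ + qₖ₋₂:
  k=0: a=6, p=6, q=1
  k=1: a=1, p=7, q=1
  k=2: a=2, p=20, q=3
  k=3: a=1, p=27, q=4
  k=4: a=2, p=74, q=11
  k=5: a=9, p=693, q=103
  k=6: a=5, p=3539, q=526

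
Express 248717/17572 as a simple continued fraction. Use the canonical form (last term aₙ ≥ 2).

[14; 6, 2, 18, 18, 4]

248717 = 14*17572 + 2709
17572 = 6*2709 + 1318
2709 = 2*1318 + 73
1318 = 18*73 + 4
73 = 18*4 + 1
4 = 4*1 + 0  (stop)
So 248717/17572 = [14; 6, 2, 18, 18, 4].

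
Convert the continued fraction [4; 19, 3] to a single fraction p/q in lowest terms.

235/58

Fold from the inside: start with 3/1.
  19 + 1/3 = 58/3
  4 + 3/58 = 235/58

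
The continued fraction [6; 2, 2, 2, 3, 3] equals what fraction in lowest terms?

Using pₖ = aₖpₖ₋₁ + pₖ₋₂ and qₖ = aₖqₖ₋₁ + qₖ₋₂:
  k=0: a=6, p=6, q=1
  k=1: a=2, p=13, q=2
  k=2: a=2, p=32, q=5
  k=3: a=2, p=77, q=12
  k=4: a=3, p=263, q=41
  k=5: a=3, p=866, q=135

866/135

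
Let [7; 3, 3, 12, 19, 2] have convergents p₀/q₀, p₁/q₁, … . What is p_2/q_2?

Using pₖ = aₖpₖ₋₁ + pₖ₋₂, qₖ = aₖqₖ₋₁ + qₖ₋₂ (with p₋₁=1, p₋₂=0, q₋₁=0, q₋₂=1):
  k=0: a=7, p=7, q=1
  k=1: a=3, p=22, q=3
  k=2: a=3, p=73, q=10

73/10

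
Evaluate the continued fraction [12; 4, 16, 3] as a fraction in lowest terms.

Using pₖ = aₖpₖ₋₁ + pₖ₋₂ and qₖ = aₖqₖ₋₁ + qₖ₋₂:
  k=0: a=12, p=12, q=1
  k=1: a=4, p=49, q=4
  k=2: a=16, p=796, q=65
  k=3: a=3, p=2437, q=199

2437/199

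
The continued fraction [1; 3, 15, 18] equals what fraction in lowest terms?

1102/831

Using pₖ = aₖpₖ₋₁ + pₖ₋₂ and qₖ = aₖqₖ₋₁ + qₖ₋₂:
  k=0: a=1, p=1, q=1
  k=1: a=3, p=4, q=3
  k=2: a=15, p=61, q=46
  k=3: a=18, p=1102, q=831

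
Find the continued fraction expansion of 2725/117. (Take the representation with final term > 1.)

2725 = 23·117 + 34
117 = 3·34 + 15
34 = 2·15 + 4
15 = 3·4 + 3
4 = 1·3 + 1
3 = 3·1 + 0  (stop)
So 2725/117 = [23; 3, 2, 3, 1, 3].

[23; 3, 2, 3, 1, 3]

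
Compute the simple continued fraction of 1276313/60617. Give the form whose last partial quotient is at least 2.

1276313 = 21×60617 + 3356
60617 = 18×3356 + 209
3356 = 16×209 + 12
209 = 17×12 + 5
12 = 2×5 + 2
5 = 2×2 + 1
2 = 2×1 + 0  (stop)
So 1276313/60617 = [21; 18, 16, 17, 2, 2, 2].

[21; 18, 16, 17, 2, 2, 2]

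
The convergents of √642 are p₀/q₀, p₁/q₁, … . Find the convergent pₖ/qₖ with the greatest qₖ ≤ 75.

1875/74

√642 = [25; 2, 1, 24, 1, 2, 50, …] (period length 6).
Convergents:
  p_0/q_0 = 25/1
  p_1/q_1 = 51/2
  p_2/q_2 = 76/3
  p_3/q_3 = 1875/74
  p_4/q_4 = 1951/77
q_3 = 74 ≤ 75 < 77 = q_4, so the answer is 1875/74.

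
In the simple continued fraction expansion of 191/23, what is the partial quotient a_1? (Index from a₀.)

3

191 = 8·23 + 7   →  a_0 = 8
23 = 3·7 + 2   →  a_1 = 3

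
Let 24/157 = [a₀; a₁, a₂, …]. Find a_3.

1

24 = 0·157 + 24   →  a_0 = 0
157 = 6·24 + 13   →  a_1 = 6
24 = 1·13 + 11   →  a_2 = 1
13 = 1·11 + 2   →  a_3 = 1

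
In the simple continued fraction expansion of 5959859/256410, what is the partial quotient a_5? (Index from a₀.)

18

5959859 = 23·256410 + 62429   →  a_0 = 23
256410 = 4·62429 + 6694   →  a_1 = 4
62429 = 9·6694 + 2183   →  a_2 = 9
6694 = 3·2183 + 145   →  a_3 = 3
2183 = 15·145 + 8   →  a_4 = 15
145 = 18·8 + 1   →  a_5 = 18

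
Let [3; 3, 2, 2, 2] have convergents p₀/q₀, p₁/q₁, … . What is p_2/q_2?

Using pₖ = aₖpₖ₋₁ + pₖ₋₂, qₖ = aₖqₖ₋₁ + qₖ₋₂ (with p₋₁=1, p₋₂=0, q₋₁=0, q₋₂=1):
  k=0: a=3, p=3, q=1
  k=1: a=3, p=10, q=3
  k=2: a=2, p=23, q=7

23/7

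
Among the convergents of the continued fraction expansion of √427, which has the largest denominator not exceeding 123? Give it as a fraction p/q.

2521/122

√427 = [20; 1, 1, 1, 40, …] (period length 4).
Convergents:
  p_0/q_0 = 20/1
  p_1/q_1 = 21/1
  p_2/q_2 = 41/2
  p_3/q_3 = 62/3
  p_4/q_4 = 2521/122
  p_5/q_5 = 2583/125
q_4 = 122 ≤ 123 < 125 = q_5, so the answer is 2521/122.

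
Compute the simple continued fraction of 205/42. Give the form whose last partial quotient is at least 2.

205 = 4×42 + 37
42 = 1×37 + 5
37 = 7×5 + 2
5 = 2×2 + 1
2 = 2×1 + 0  (stop)
So 205/42 = [4; 1, 7, 2, 2].

[4; 1, 7, 2, 2]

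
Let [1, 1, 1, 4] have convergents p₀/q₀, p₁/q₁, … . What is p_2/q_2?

3/2

Using pₖ = aₖpₖ₋₁ + pₖ₋₂, qₖ = aₖqₖ₋₁ + qₖ₋₂ (with p₋₁=1, p₋₂=0, q₋₁=0, q₋₂=1):
  k=0: a=1, p=1, q=1
  k=1: a=1, p=2, q=1
  k=2: a=1, p=3, q=2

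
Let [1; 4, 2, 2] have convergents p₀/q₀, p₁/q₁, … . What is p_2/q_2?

11/9

Using pₖ = aₖpₖ₋₁ + pₖ₋₂, qₖ = aₖqₖ₋₁ + qₖ₋₂ (with p₋₁=1, p₋₂=0, q₋₁=0, q₋₂=1):
  k=0: a=1, p=1, q=1
  k=1: a=4, p=5, q=4
  k=2: a=2, p=11, q=9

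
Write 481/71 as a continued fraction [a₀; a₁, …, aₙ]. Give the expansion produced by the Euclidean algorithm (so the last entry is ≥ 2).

[6; 1, 3, 2, 3, 2]

481 = 6*71 + 55
71 = 1*55 + 16
55 = 3*16 + 7
16 = 2*7 + 2
7 = 3*2 + 1
2 = 2*1 + 0  (stop)
So 481/71 = [6; 1, 3, 2, 3, 2].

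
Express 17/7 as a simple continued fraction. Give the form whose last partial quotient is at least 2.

17 = 2·7 + 3
7 = 2·3 + 1
3 = 3·1 + 0  (stop)
So 17/7 = [2; 2, 3].

[2; 2, 3]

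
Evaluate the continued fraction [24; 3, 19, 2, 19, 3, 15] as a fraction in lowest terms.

2638561/108459

Fold from the inside: start with 15/1.
  3 + 1/15 = 46/15
  19 + 15/46 = 889/46
  2 + 46/889 = 1824/889
  19 + 889/1824 = 35545/1824
  3 + 1824/35545 = 108459/35545
  24 + 35545/108459 = 2638561/108459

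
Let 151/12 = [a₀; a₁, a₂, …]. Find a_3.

151 = 12·12 + 7   →  a_0 = 12
12 = 1·7 + 5   →  a_1 = 1
7 = 1·5 + 2   →  a_2 = 1
5 = 2·2 + 1   →  a_3 = 2

2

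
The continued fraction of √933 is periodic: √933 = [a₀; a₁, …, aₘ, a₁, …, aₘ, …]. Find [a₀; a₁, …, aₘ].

[30; 1, 1, 5, 20, 5, 1, 1, 60]

a₀ = ⌊√933⌋ = 30.
With m₀=0, d₀=1 and mₖ₊₁ = dₖaₖ − mₖ, dₖ₊₁ = (n − mₖ₊₁²)/dₖ, aₖ₊₁ = ⌊(a₀+mₖ₊₁)/dₖ₊₁⌋:
  k=1: m=30, d=33, a=1
  k=2: m=3, d=28, a=1
  k=3: m=25, d=11, a=5
  k=4: m=30, d=3, a=20
  k=5: m=30, d=11, a=5
  k=6: m=25, d=28, a=1
  k=7: m=3, d=33, a=1
  k=8: m=30, d=1, a=60
d=1 and a=2a₀=60 at k=8, so the next step gives (m, d) = (30, 33) again — its k=1 value — and the period has length 8.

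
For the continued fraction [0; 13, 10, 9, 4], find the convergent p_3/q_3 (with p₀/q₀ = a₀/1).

Using pₖ = aₖpₖ₋₁ + pₖ₋₂, qₖ = aₖqₖ₋₁ + qₖ₋₂ (with p₋₁=1, p₋₂=0, q₋₁=0, q₋₂=1):
  k=0: a=0, p=0, q=1
  k=1: a=13, p=1, q=13
  k=2: a=10, p=10, q=131
  k=3: a=9, p=91, q=1192

91/1192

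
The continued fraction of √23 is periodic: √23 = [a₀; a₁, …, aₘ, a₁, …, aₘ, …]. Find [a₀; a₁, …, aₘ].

[4; 1, 3, 1, 8]

a₀ = ⌊√23⌋ = 4.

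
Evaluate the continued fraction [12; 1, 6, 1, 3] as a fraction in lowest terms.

Fold from the inside: start with 3/1.
  1 + 1/3 = 4/3
  6 + 3/4 = 27/4
  1 + 4/27 = 31/27
  12 + 27/31 = 399/31

399/31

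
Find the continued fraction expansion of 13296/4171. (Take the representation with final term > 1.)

[3; 5, 3, 17, 15]

13296 = 3*4171 + 783
4171 = 5*783 + 256
783 = 3*256 + 15
256 = 17*15 + 1
15 = 15*1 + 0  (stop)
So 13296/4171 = [3; 5, 3, 17, 15].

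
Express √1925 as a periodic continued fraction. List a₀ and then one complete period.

a₀ = ⌊√1925⌋ = 43.
With m₀=0, d₀=1 and mₖ₊₁ = dₖaₖ − mₖ, dₖ₊₁ = (n − mₖ₊₁²)/dₖ, aₖ₊₁ = ⌊(a₀+mₖ₊₁)/dₖ₊₁⌋:
  k=1: m=43, d=76, a=1
  k=2: m=33, d=11, a=6
  k=3: m=33, d=76, a=1
  k=4: m=43, d=1, a=86
d=1 and a=2a₀=86 at k=4, so the next step gives (m, d) = (43, 76) again — its k=1 value — and the period has length 4.

[43; 1, 6, 1, 86]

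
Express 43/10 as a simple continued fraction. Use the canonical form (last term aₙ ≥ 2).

[4; 3, 3]

43 = 4·10 + 3
10 = 3·3 + 1
3 = 3·1 + 0  (stop)
So 43/10 = [4; 3, 3].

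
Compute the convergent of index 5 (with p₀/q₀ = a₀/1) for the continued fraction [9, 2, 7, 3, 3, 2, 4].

Using pₖ = aₖpₖ₋₁ + pₖ₋₂, qₖ = aₖqₖ₋₁ + qₖ₋₂ (with p₋₁=1, p₋₂=0, q₋₁=0, q₋₂=1):
  k=0: a=9, p=9, q=1
  k=1: a=2, p=19, q=2
  k=2: a=7, p=142, q=15
  k=3: a=3, p=445, q=47
  k=4: a=3, p=1477, q=156
  k=5: a=2, p=3399, q=359

3399/359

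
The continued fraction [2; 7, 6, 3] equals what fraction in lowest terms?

291/136

Using pₖ = aₖpₖ₋₁ + pₖ₋₂ and qₖ = aₖqₖ₋₁ + qₖ₋₂:
  k=0: a=2, p=2, q=1
  k=1: a=7, p=15, q=7
  k=2: a=6, p=92, q=43
  k=3: a=3, p=291, q=136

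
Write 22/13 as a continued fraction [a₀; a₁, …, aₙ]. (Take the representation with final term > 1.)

22 = 1·13 + 9
13 = 1·9 + 4
9 = 2·4 + 1
4 = 4·1 + 0  (stop)
So 22/13 = [1; 1, 2, 4].

[1; 1, 2, 4]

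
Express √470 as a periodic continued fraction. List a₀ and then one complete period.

a₀ = ⌊√470⌋ = 21.
With m₀=0, d₀=1 and mₖ₊₁ = dₖaₖ − mₖ, dₖ₊₁ = (n − mₖ₊₁²)/dₖ, aₖ₊₁ = ⌊(a₀+mₖ₊₁)/dₖ₊₁⌋:
  k=1: m=21, d=29, a=1
  k=2: m=8, d=14, a=2
  k=3: m=20, d=5, a=8
  k=4: m=20, d=14, a=2
  k=5: m=8, d=29, a=1
  k=6: m=21, d=1, a=42
d=1 and a=2a₀=42 at k=6, so the next step gives (m, d) = (21, 29) again — its k=1 value — and the period has length 6.

[21; 1, 2, 8, 2, 1, 42]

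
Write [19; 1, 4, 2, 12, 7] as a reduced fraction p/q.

19223/970

Fold from the inside: start with 7/1.
  12 + 1/7 = 85/7
  2 + 7/85 = 177/85
  4 + 85/177 = 793/177
  1 + 177/793 = 970/793
  19 + 793/970 = 19223/970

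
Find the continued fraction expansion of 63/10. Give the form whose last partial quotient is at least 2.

63 = 6×10 + 3
10 = 3×3 + 1
3 = 3×1 + 0  (stop)
So 63/10 = [6; 3, 3].

[6; 3, 3]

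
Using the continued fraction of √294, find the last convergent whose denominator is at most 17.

120/7

√294 = [17; 6, 1, 4, 1, 6, 34, …] (period length 6).
Convergents:
  p_0/q_0 = 17/1
  p_1/q_1 = 103/6
  p_2/q_2 = 120/7
  p_3/q_3 = 583/34
q_2 = 7 ≤ 17 < 34 = q_3, so the answer is 120/7.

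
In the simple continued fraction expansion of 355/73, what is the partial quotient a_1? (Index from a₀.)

355 = 4·73 + 63   →  a_0 = 4
73 = 1·63 + 10   →  a_1 = 1

1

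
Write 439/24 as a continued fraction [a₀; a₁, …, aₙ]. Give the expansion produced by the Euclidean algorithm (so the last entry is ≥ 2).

[18; 3, 2, 3]

439 = 18*24 + 7
24 = 3*7 + 3
7 = 2*3 + 1
3 = 3*1 + 0  (stop)
So 439/24 = [18; 3, 2, 3].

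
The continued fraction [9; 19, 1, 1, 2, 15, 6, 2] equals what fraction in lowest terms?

179328/19813

Using pₖ = aₖpₖ₋₁ + pₖ₋₂ and qₖ = aₖqₖ₋₁ + qₖ₋₂:
  k=0: a=9, p=9, q=1
  k=1: a=19, p=172, q=19
  k=2: a=1, p=181, q=20
  k=3: a=1, p=353, q=39
  k=4: a=2, p=887, q=98
  k=5: a=15, p=13658, q=1509
  k=6: a=6, p=82835, q=9152
  k=7: a=2, p=179328, q=19813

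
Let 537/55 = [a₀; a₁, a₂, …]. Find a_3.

4

537 = 9·55 + 42   →  a_0 = 9
55 = 1·42 + 13   →  a_1 = 1
42 = 3·13 + 3   →  a_2 = 3
13 = 4·3 + 1   →  a_3 = 4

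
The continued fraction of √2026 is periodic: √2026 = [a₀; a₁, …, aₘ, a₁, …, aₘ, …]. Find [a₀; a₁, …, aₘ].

a₀ = ⌊√2026⌋ = 45.
With m₀=0, d₀=1 and mₖ₊₁ = dₖaₖ − mₖ, dₖ₊₁ = (n − mₖ₊₁²)/dₖ, aₖ₊₁ = ⌊(a₀+mₖ₊₁)/dₖ₊₁⌋:
  k=1: m=45, d=1, a=90
d=1 and a=2a₀=90 at k=1, so the next step gives (m, d) = (45, 1) again — its k=1 value — and the period has length 1.

[45; 90]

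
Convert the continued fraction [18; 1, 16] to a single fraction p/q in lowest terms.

322/17

Using pₖ = aₖpₖ₋₁ + pₖ₋₂ and qₖ = aₖqₖ₋₁ + qₖ₋₂:
  k=0: a=18, p=18, q=1
  k=1: a=1, p=19, q=1
  k=2: a=16, p=322, q=17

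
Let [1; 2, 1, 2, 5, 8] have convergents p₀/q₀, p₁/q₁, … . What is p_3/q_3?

Using pₖ = aₖpₖ₋₁ + pₖ₋₂, qₖ = aₖqₖ₋₁ + qₖ₋₂ (with p₋₁=1, p₋₂=0, q₋₁=0, q₋₂=1):
  k=0: a=1, p=1, q=1
  k=1: a=2, p=3, q=2
  k=2: a=1, p=4, q=3
  k=3: a=2, p=11, q=8

11/8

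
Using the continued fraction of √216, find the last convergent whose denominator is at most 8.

44/3

√216 = [14; 1, 2, 3, 2, 1, 28, …] (period length 6).
Convergents:
  p_0/q_0 = 14/1
  p_1/q_1 = 15/1
  p_2/q_2 = 44/3
  p_3/q_3 = 147/10
q_2 = 3 ≤ 8 < 10 = q_3, so the answer is 44/3.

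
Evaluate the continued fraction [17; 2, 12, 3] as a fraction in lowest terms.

1346/77

Fold from the inside: start with 3/1.
  12 + 1/3 = 37/3
  2 + 3/37 = 77/37
  17 + 37/77 = 1346/77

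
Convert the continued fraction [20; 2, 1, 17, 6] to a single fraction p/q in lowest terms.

Fold from the inside: start with 6/1.
  17 + 1/6 = 103/6
  1 + 6/103 = 109/103
  2 + 103/109 = 321/109
  20 + 109/321 = 6529/321

6529/321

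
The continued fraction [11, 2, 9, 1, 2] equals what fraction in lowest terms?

Fold from the inside: start with 2/1.
  1 + 1/2 = 3/2
  9 + 2/3 = 29/3
  2 + 3/29 = 61/29
  11 + 29/61 = 700/61

700/61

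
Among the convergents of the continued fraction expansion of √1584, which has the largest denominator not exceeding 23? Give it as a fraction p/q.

√1584 = [39; 1, 3, 1, 78, …] (period length 4).
Convergents:
  p_0/q_0 = 39/1
  p_1/q_1 = 40/1
  p_2/q_2 = 159/4
  p_3/q_3 = 199/5
  p_4/q_4 = 15681/394
q_3 = 5 ≤ 23 < 394 = q_4, so the answer is 199/5.

199/5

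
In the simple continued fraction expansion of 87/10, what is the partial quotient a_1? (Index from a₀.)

87 = 8·10 + 7   →  a_0 = 8
10 = 1·7 + 3   →  a_1 = 1

1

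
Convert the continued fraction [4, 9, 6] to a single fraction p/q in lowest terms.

226/55

Using pₖ = aₖpₖ₋₁ + pₖ₋₂ and qₖ = aₖqₖ₋₁ + qₖ₋₂:
  k=0: a=4, p=4, q=1
  k=1: a=9, p=37, q=9
  k=2: a=6, p=226, q=55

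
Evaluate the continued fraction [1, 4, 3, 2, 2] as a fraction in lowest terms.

90/73

Fold from the inside: start with 2/1.
  2 + 1/2 = 5/2
  3 + 2/5 = 17/5
  4 + 5/17 = 73/17
  1 + 17/73 = 90/73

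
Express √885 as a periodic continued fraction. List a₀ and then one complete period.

a₀ = ⌊√885⌋ = 29.
With m₀=0, d₀=1 and mₖ₊₁ = dₖaₖ − mₖ, dₖ₊₁ = (n − mₖ₊₁²)/dₖ, aₖ₊₁ = ⌊(a₀+mₖ₊₁)/dₖ₊₁⌋:
  k=1: m=29, d=44, a=1
  k=2: m=15, d=15, a=2
  k=3: m=15, d=44, a=1
  k=4: m=29, d=1, a=58
d=1 and a=2a₀=58 at k=4, so the next step gives (m, d) = (29, 44) again — its k=1 value — and the period has length 4.

[29; 1, 2, 1, 58]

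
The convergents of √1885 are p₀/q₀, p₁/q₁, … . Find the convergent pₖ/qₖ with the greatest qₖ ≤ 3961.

90567/2086

√1885 = [43; 2, 2, 2, 86, …] (period length 4).
Convergents:
  p_0/q_0 = 43/1
  p_1/q_1 = 87/2
  p_2/q_2 = 217/5
  p_3/q_3 = 521/12
  p_4/q_4 = 45023/1037
  p_5/q_5 = 90567/2086
  p_6/q_6 = 226157/5209
q_5 = 2086 ≤ 3961 < 5209 = q_6, so the answer is 90567/2086.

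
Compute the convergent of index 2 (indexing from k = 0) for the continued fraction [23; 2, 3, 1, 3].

164/7

Using pₖ = aₖpₖ₋₁ + pₖ₋₂, qₖ = aₖqₖ₋₁ + qₖ₋₂ (with p₋₁=1, p₋₂=0, q₋₁=0, q₋₂=1):
  k=0: a=23, p=23, q=1
  k=1: a=2, p=47, q=2
  k=2: a=3, p=164, q=7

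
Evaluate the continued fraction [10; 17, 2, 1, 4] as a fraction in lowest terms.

2444/243

Fold from the inside: start with 4/1.
  1 + 1/4 = 5/4
  2 + 4/5 = 14/5
  17 + 5/14 = 243/14
  10 + 14/243 = 2444/243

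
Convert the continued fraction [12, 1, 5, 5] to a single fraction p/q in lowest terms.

398/31

Fold from the inside: start with 5/1.
  5 + 1/5 = 26/5
  1 + 5/26 = 31/26
  12 + 26/31 = 398/31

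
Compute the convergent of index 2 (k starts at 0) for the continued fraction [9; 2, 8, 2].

Using pₖ = aₖpₖ₋₁ + pₖ₋₂, qₖ = aₖqₖ₋₁ + qₖ₋₂ (with p₋₁=1, p₋₂=0, q₋₁=0, q₋₂=1):
  k=0: a=9, p=9, q=1
  k=1: a=2, p=19, q=2
  k=2: a=8, p=161, q=17

161/17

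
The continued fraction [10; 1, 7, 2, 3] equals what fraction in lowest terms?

642/59

Fold from the inside: start with 3/1.
  2 + 1/3 = 7/3
  7 + 3/7 = 52/7
  1 + 7/52 = 59/52
  10 + 52/59 = 642/59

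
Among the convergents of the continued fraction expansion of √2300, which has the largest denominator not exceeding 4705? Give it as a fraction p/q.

110448/2303

√2300 = [47; 1, 22, 1, 94, …] (period length 4).
Convergents:
  p_0/q_0 = 47/1
  p_1/q_1 = 48/1
  p_2/q_2 = 1103/23
  p_3/q_3 = 1151/24
  p_4/q_4 = 109297/2279
  p_5/q_5 = 110448/2303
  p_6/q_6 = 2539153/52945
q_5 = 2303 ≤ 4705 < 52945 = q_6, so the answer is 110448/2303.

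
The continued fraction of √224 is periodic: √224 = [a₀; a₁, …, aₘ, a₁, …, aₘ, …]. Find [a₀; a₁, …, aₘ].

[14; 1, 28]

a₀ = ⌊√224⌋ = 14.
With m₀=0, d₀=1 and mₖ₊₁ = dₖaₖ − mₖ, dₖ₊₁ = (n − mₖ₊₁²)/dₖ, aₖ₊₁ = ⌊(a₀+mₖ₊₁)/dₖ₊₁⌋:
  k=1: m=14, d=28, a=1
  k=2: m=14, d=1, a=28
d=1 and a=2a₀=28 at k=2, so the next step gives (m, d) = (14, 28) again — its k=1 value — and the period has length 2.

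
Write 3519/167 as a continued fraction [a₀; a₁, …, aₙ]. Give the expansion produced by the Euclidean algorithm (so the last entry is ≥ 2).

[21; 13, 1, 11]

3519 = 21×167 + 12
167 = 13×12 + 11
12 = 1×11 + 1
11 = 11×1 + 0  (stop)
So 3519/167 = [21; 13, 1, 11].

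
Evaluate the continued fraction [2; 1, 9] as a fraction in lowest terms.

29/10

Using pₖ = aₖpₖ₋₁ + pₖ₋₂ and qₖ = aₖqₖ₋₁ + qₖ₋₂:
  k=0: a=2, p=2, q=1
  k=1: a=1, p=3, q=1
  k=2: a=9, p=29, q=10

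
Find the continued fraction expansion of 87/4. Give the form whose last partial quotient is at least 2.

[21; 1, 3]

87 = 21·4 + 3
4 = 1·3 + 1
3 = 3·1 + 0  (stop)
So 87/4 = [21; 1, 3].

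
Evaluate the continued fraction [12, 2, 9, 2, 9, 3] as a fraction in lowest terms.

Using pₖ = aₖpₖ₋₁ + pₖ₋₂ and qₖ = aₖqₖ₋₁ + qₖ₋₂:
  k=0: a=12, p=12, q=1
  k=1: a=2, p=25, q=2
  k=2: a=9, p=237, q=19
  k=3: a=2, p=499, q=40
  k=4: a=9, p=4728, q=379
  k=5: a=3, p=14683, q=1177

14683/1177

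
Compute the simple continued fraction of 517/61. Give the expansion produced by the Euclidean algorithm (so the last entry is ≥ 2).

[8; 2, 9, 1, 2]

517 = 8*61 + 29
61 = 2*29 + 3
29 = 9*3 + 2
3 = 1*2 + 1
2 = 2*1 + 0  (stop)
So 517/61 = [8; 2, 9, 1, 2].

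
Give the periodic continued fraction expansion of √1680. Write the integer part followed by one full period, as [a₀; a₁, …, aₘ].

[40; 1, 80]

a₀ = ⌊√1680⌋ = 40.
With m₀=0, d₀=1 and mₖ₊₁ = dₖaₖ − mₖ, dₖ₊₁ = (n − mₖ₊₁²)/dₖ, aₖ₊₁ = ⌊(a₀+mₖ₊₁)/dₖ₊₁⌋:
  k=1: m=40, d=80, a=1
  k=2: m=40, d=1, a=80
d=1 and a=2a₀=80 at k=2, so the next step gives (m, d) = (40, 80) again — its k=1 value — and the period has length 2.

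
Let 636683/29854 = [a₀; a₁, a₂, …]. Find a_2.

16

636683 = 21·29854 + 9749   →  a_0 = 21
29854 = 3·9749 + 607   →  a_1 = 3
9749 = 16·607 + 37   →  a_2 = 16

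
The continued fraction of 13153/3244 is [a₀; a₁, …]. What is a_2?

3

13153 = 4·3244 + 177   →  a_0 = 4
3244 = 18·177 + 58   →  a_1 = 18
177 = 3·58 + 3   →  a_2 = 3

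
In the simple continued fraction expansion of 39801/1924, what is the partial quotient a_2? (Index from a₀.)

2

39801 = 20·1924 + 1321   →  a_0 = 20
1924 = 1·1321 + 603   →  a_1 = 1
1321 = 2·603 + 115   →  a_2 = 2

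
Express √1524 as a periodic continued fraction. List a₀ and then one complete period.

a₀ = ⌊√1524⌋ = 39.
With m₀=0, d₀=1 and mₖ₊₁ = dₖaₖ − mₖ, dₖ₊₁ = (n − mₖ₊₁²)/dₖ, aₖ₊₁ = ⌊(a₀+mₖ₊₁)/dₖ₊₁⌋:
  k=1: m=39, d=3, a=26
  k=2: m=39, d=1, a=78
d=1 and a=2a₀=78 at k=2, so the next step gives (m, d) = (39, 3) again — its k=1 value — and the period has length 2.

[39; 26, 78]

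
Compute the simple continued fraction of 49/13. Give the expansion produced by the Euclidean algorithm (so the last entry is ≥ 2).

49 = 3×13 + 10
13 = 1×10 + 3
10 = 3×3 + 1
3 = 3×1 + 0  (stop)
So 49/13 = [3; 1, 3, 3].

[3; 1, 3, 3]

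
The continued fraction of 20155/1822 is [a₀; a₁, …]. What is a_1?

20155 = 11·1822 + 113   →  a_0 = 11
1822 = 16·113 + 14   →  a_1 = 16

16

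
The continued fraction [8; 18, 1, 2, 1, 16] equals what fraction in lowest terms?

10115/1256

Fold from the inside: start with 16/1.
  1 + 1/16 = 17/16
  2 + 16/17 = 50/17
  1 + 17/50 = 67/50
  18 + 50/67 = 1256/67
  8 + 67/1256 = 10115/1256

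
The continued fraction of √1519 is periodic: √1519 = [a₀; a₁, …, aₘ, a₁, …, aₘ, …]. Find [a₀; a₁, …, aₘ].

a₀ = ⌊√1519⌋ = 38.
With m₀=0, d₀=1 and mₖ₊₁ = dₖaₖ − mₖ, dₖ₊₁ = (n − mₖ₊₁²)/dₖ, aₖ₊₁ = ⌊(a₀+mₖ₊₁)/dₖ₊₁⌋:
  k=1: m=38, d=75, a=1
  k=2: m=37, d=2, a=37
  k=3: m=37, d=75, a=1
  k=4: m=38, d=1, a=76
d=1 and a=2a₀=76 at k=4, so the next step gives (m, d) = (38, 75) again — its k=1 value — and the period has length 4.

[38; 1, 37, 1, 76]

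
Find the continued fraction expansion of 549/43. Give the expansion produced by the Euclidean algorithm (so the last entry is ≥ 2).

549 = 12×43 + 33
43 = 1×33 + 10
33 = 3×10 + 3
10 = 3×3 + 1
3 = 3×1 + 0  (stop)
So 549/43 = [12; 1, 3, 3, 3].

[12; 1, 3, 3, 3]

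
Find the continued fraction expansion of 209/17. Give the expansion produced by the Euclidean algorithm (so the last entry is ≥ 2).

209 = 12·17 + 5
17 = 3·5 + 2
5 = 2·2 + 1
2 = 2·1 + 0  (stop)
So 209/17 = [12; 3, 2, 2].

[12; 3, 2, 2]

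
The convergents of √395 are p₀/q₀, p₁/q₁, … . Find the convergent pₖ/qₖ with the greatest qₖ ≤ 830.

6340/319

√395 = [19; 1, 6, 1, 38, …] (period length 4).
Convergents:
  p_0/q_0 = 19/1
  p_1/q_1 = 20/1
  p_2/q_2 = 139/7
  p_3/q_3 = 159/8
  p_4/q_4 = 6181/311
  p_5/q_5 = 6340/319
  p_6/q_6 = 44221/2225
q_5 = 319 ≤ 830 < 2225 = q_6, so the answer is 6340/319.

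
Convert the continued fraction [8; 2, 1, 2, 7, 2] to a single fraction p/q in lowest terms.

Fold from the inside: start with 2/1.
  7 + 1/2 = 15/2
  2 + 2/15 = 32/15
  1 + 15/32 = 47/32
  2 + 32/47 = 126/47
  8 + 47/126 = 1055/126

1055/126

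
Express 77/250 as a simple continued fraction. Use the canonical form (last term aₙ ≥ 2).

77 = 0*250 + 77
250 = 3*77 + 19
77 = 4*19 + 1
19 = 19*1 + 0  (stop)
So 77/250 = [0; 3, 4, 19].

[0; 3, 4, 19]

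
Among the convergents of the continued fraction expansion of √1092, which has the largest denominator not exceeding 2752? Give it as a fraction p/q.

48015/1453

√1092 = [33; 22, 66, …] (period length 2).
Convergents:
  p_0/q_0 = 33/1
  p_1/q_1 = 727/22
  p_2/q_2 = 48015/1453
  p_3/q_3 = 1057057/31988
q_2 = 1453 ≤ 2752 < 31988 = q_3, so the answer is 48015/1453.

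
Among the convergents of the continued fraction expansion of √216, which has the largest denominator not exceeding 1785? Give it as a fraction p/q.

√216 = [14; 1, 2, 3, 2, 1, 28, …] (period length 6).
Convergents:
  p_0/q_0 = 14/1
  p_1/q_1 = 15/1
  p_2/q_2 = 44/3
  p_3/q_3 = 147/10
  p_4/q_4 = 338/23
  p_5/q_5 = 485/33
  p_6/q_6 = 13918/947
  p_7/q_7 = 14403/980
  p_8/q_8 = 42724/2907
q_7 = 980 ≤ 1785 < 2907 = q_8, so the answer is 14403/980.

14403/980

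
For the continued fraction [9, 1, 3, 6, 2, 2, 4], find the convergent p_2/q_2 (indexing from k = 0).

Using pₖ = aₖpₖ₋₁ + pₖ₋₂, qₖ = aₖqₖ₋₁ + qₖ₋₂ (with p₋₁=1, p₋₂=0, q₋₁=0, q₋₂=1):
  k=0: a=9, p=9, q=1
  k=1: a=1, p=10, q=1
  k=2: a=3, p=39, q=4

39/4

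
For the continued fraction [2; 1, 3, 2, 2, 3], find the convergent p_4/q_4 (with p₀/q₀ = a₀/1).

Using pₖ = aₖpₖ₋₁ + pₖ₋₂, qₖ = aₖqₖ₋₁ + qₖ₋₂ (with p₋₁=1, p₋₂=0, q₋₁=0, q₋₂=1):
  k=0: a=2, p=2, q=1
  k=1: a=1, p=3, q=1
  k=2: a=3, p=11, q=4
  k=3: a=2, p=25, q=9
  k=4: a=2, p=61, q=22

61/22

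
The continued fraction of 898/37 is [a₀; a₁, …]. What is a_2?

898 = 24·37 + 10   →  a_0 = 24
37 = 3·10 + 7   →  a_1 = 3
10 = 1·7 + 3   →  a_2 = 1

1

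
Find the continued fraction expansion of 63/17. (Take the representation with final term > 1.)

63 = 3·17 + 12
17 = 1·12 + 5
12 = 2·5 + 2
5 = 2·2 + 1
2 = 2·1 + 0  (stop)
So 63/17 = [3; 1, 2, 2, 2].

[3; 1, 2, 2, 2]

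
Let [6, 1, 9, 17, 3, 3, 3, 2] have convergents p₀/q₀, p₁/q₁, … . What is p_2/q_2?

Using pₖ = aₖpₖ₋₁ + pₖ₋₂, qₖ = aₖqₖ₋₁ + qₖ₋₂ (with p₋₁=1, p₋₂=0, q₋₁=0, q₋₂=1):
  k=0: a=6, p=6, q=1
  k=1: a=1, p=7, q=1
  k=2: a=9, p=69, q=10

69/10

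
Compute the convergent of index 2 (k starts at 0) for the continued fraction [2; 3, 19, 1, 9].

Using pₖ = aₖpₖ₋₁ + pₖ₋₂, qₖ = aₖqₖ₋₁ + qₖ₋₂ (with p₋₁=1, p₋₂=0, q₋₁=0, q₋₂=1):
  k=0: a=2, p=2, q=1
  k=1: a=3, p=7, q=3
  k=2: a=19, p=135, q=58

135/58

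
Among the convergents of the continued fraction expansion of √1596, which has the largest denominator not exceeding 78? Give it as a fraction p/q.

√1596 = [39; 1, 18, 1, 78, …] (period length 4).
Convergents:
  p_0/q_0 = 39/1
  p_1/q_1 = 40/1
  p_2/q_2 = 759/19
  p_3/q_3 = 799/20
  p_4/q_4 = 63081/1579
q_3 = 20 ≤ 78 < 1579 = q_4, so the answer is 799/20.

799/20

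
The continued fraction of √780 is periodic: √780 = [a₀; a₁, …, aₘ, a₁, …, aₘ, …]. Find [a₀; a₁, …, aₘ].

[27; 1, 12, 1, 54]

a₀ = ⌊√780⌋ = 27.
With m₀=0, d₀=1 and mₖ₊₁ = dₖaₖ − mₖ, dₖ₊₁ = (n − mₖ₊₁²)/dₖ, aₖ₊₁ = ⌊(a₀+mₖ₊₁)/dₖ₊₁⌋:
  k=1: m=27, d=51, a=1
  k=2: m=24, d=4, a=12
  k=3: m=24, d=51, a=1
  k=4: m=27, d=1, a=54
d=1 and a=2a₀=54 at k=4, so the next step gives (m, d) = (27, 51) again — its k=1 value — and the period has length 4.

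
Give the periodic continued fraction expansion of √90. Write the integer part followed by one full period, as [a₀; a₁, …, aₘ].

[9; 2, 18]

a₀ = ⌊√90⌋ = 9.
With m₀=0, d₀=1 and mₖ₊₁ = dₖaₖ − mₖ, dₖ₊₁ = (n − mₖ₊₁²)/dₖ, aₖ₊₁ = ⌊(a₀+mₖ₊₁)/dₖ₊₁⌋:
  k=1: m=9, d=9, a=2
  k=2: m=9, d=1, a=18
d=1 and a=2a₀=18 at k=2, so the next step gives (m, d) = (9, 9) again — its k=1 value — and the period has length 2.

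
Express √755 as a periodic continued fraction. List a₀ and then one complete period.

[27; 2, 10, 2, 54]

a₀ = ⌊√755⌋ = 27.
With m₀=0, d₀=1 and mₖ₊₁ = dₖaₖ − mₖ, dₖ₊₁ = (n − mₖ₊₁²)/dₖ, aₖ₊₁ = ⌊(a₀+mₖ₊₁)/dₖ₊₁⌋:
  k=1: m=27, d=26, a=2
  k=2: m=25, d=5, a=10
  k=3: m=25, d=26, a=2
  k=4: m=27, d=1, a=54
d=1 and a=2a₀=54 at k=4, so the next step gives (m, d) = (27, 26) again — its k=1 value — and the period has length 4.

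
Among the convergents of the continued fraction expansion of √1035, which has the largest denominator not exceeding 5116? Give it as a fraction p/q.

√1035 = [32; 5, 1, 5, 64, …] (period length 4).
Convergents:
  p_0/q_0 = 32/1
  p_1/q_1 = 161/5
  p_2/q_2 = 193/6
  p_3/q_3 = 1126/35
  p_4/q_4 = 72257/2246
  p_5/q_5 = 362411/11265
q_4 = 2246 ≤ 5116 < 11265 = q_5, so the answer is 72257/2246.

72257/2246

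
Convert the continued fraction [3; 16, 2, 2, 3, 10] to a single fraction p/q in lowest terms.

Fold from the inside: start with 10/1.
  3 + 1/10 = 31/10
  2 + 10/31 = 72/31
  2 + 31/72 = 175/72
  16 + 72/175 = 2872/175
  3 + 175/2872 = 8791/2872

8791/2872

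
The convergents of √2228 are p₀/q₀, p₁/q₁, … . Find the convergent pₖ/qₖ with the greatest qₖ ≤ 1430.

√2228 = [47; 4, 1, 22, 1, 4, 94, …] (period length 6).
Convergents:
  p_0/q_0 = 47/1
  p_1/q_1 = 189/4
  p_2/q_2 = 236/5
  p_3/q_3 = 5381/114
  p_4/q_4 = 5617/119
  p_5/q_5 = 27849/590
  p_6/q_6 = 2623423/55579
q_5 = 590 ≤ 1430 < 55579 = q_6, so the answer is 27849/590.

27849/590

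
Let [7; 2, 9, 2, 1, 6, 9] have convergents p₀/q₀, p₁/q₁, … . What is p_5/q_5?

Using pₖ = aₖpₖ₋₁ + pₖ₋₂, qₖ = aₖqₖ₋₁ + qₖ₋₂ (with p₋₁=1, p₋₂=0, q₋₁=0, q₋₂=1):
  k=0: a=7, p=7, q=1
  k=1: a=2, p=15, q=2
  k=2: a=9, p=142, q=19
  k=3: a=2, p=299, q=40
  k=4: a=1, p=441, q=59
  k=5: a=6, p=2945, q=394

2945/394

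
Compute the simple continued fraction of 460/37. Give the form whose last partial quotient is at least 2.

460 = 12×37 + 16
37 = 2×16 + 5
16 = 3×5 + 1
5 = 5×1 + 0  (stop)
So 460/37 = [12; 2, 3, 5].

[12; 2, 3, 5]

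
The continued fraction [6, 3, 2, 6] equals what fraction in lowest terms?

Using pₖ = aₖpₖ₋₁ + pₖ₋₂ and qₖ = aₖqₖ₋₁ + qₖ₋₂:
  k=0: a=6, p=6, q=1
  k=1: a=3, p=19, q=3
  k=2: a=2, p=44, q=7
  k=3: a=6, p=283, q=45

283/45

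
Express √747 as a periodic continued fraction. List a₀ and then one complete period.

[27; 3, 54]

a₀ = ⌊√747⌋ = 27.
With m₀=0, d₀=1 and mₖ₊₁ = dₖaₖ − mₖ, dₖ₊₁ = (n − mₖ₊₁²)/dₖ, aₖ₊₁ = ⌊(a₀+mₖ₊₁)/dₖ₊₁⌋:
  k=1: m=27, d=18, a=3
  k=2: m=27, d=1, a=54
d=1 and a=2a₀=54 at k=2, so the next step gives (m, d) = (27, 18) again — its k=1 value — and the period has length 2.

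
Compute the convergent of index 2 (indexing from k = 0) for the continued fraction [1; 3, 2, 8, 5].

9/7

Using pₖ = aₖpₖ₋₁ + pₖ₋₂, qₖ = aₖqₖ₋₁ + qₖ₋₂ (with p₋₁=1, p₋₂=0, q₋₁=0, q₋₂=1):
  k=0: a=1, p=1, q=1
  k=1: a=3, p=4, q=3
  k=2: a=2, p=9, q=7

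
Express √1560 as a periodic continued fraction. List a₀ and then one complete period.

a₀ = ⌊√1560⌋ = 39.
With m₀=0, d₀=1 and mₖ₊₁ = dₖaₖ − mₖ, dₖ₊₁ = (n − mₖ₊₁²)/dₖ, aₖ₊₁ = ⌊(a₀+mₖ₊₁)/dₖ₊₁⌋:
  k=1: m=39, d=39, a=2
  k=2: m=39, d=1, a=78
d=1 and a=2a₀=78 at k=2, so the next step gives (m, d) = (39, 39) again — its k=1 value — and the period has length 2.

[39; 2, 78]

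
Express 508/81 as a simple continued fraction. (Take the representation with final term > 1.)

508 = 6*81 + 22
81 = 3*22 + 15
22 = 1*15 + 7
15 = 2*7 + 1
7 = 7*1 + 0  (stop)
So 508/81 = [6; 3, 1, 2, 7].

[6; 3, 1, 2, 7]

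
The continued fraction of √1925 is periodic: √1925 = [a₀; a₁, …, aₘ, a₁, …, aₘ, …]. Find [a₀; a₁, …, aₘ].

[43; 1, 6, 1, 86]

a₀ = ⌊√1925⌋ = 43.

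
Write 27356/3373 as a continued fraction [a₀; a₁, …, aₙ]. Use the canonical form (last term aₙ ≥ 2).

[8; 9, 14, 1, 7, 3]

27356 = 8*3373 + 372
3373 = 9*372 + 25
372 = 14*25 + 22
25 = 1*22 + 3
22 = 7*3 + 1
3 = 3*1 + 0  (stop)
So 27356/3373 = [8; 9, 14, 1, 7, 3].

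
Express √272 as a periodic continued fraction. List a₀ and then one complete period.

[16; 2, 32]

a₀ = ⌊√272⌋ = 16.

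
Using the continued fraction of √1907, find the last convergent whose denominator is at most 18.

√1907 = [43; 1, 2, 43, 2, 1, 86, …] (period length 6).
Convergents:
  p_0/q_0 = 43/1
  p_1/q_1 = 44/1
  p_2/q_2 = 131/3
  p_3/q_3 = 5677/130
q_2 = 3 ≤ 18 < 130 = q_3, so the answer is 131/3.

131/3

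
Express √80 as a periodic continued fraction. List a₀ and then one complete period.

[8; 1, 16]

a₀ = ⌊√80⌋ = 8.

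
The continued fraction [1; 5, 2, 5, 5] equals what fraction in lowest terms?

Fold from the inside: start with 5/1.
  5 + 1/5 = 26/5
  2 + 5/26 = 57/26
  5 + 26/57 = 311/57
  1 + 57/311 = 368/311

368/311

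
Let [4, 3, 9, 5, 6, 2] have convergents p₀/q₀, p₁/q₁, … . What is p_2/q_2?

121/28

Using pₖ = aₖpₖ₋₁ + pₖ₋₂, qₖ = aₖqₖ₋₁ + qₖ₋₂ (with p₋₁=1, p₋₂=0, q₋₁=0, q₋₂=1):
  k=0: a=4, p=4, q=1
  k=1: a=3, p=13, q=3
  k=2: a=9, p=121, q=28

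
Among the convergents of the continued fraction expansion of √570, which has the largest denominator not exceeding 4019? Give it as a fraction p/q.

√570 = [23; 1, 6, 1, 46, …] (period length 4).
Convergents:
  p_0/q_0 = 23/1
  p_1/q_1 = 24/1
  p_2/q_2 = 167/7
  p_3/q_3 = 191/8
  p_4/q_4 = 8953/375
  p_5/q_5 = 9144/383
  p_6/q_6 = 63817/2673
  p_7/q_7 = 72961/3056
  p_8/q_8 = 3420023/143249
q_7 = 3056 ≤ 4019 < 143249 = q_8, so the answer is 72961/3056.

72961/3056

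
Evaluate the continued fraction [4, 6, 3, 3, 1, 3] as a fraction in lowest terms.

1285/309

Using pₖ = aₖpₖ₋₁ + pₖ₋₂ and qₖ = aₖqₖ₋₁ + qₖ₋₂:
  k=0: a=4, p=4, q=1
  k=1: a=6, p=25, q=6
  k=2: a=3, p=79, q=19
  k=3: a=3, p=262, q=63
  k=4: a=1, p=341, q=82
  k=5: a=3, p=1285, q=309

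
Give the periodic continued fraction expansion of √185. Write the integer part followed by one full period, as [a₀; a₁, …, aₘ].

a₀ = ⌊√185⌋ = 13.
With m₀=0, d₀=1 and mₖ₊₁ = dₖaₖ − mₖ, dₖ₊₁ = (n − mₖ₊₁²)/dₖ, aₖ₊₁ = ⌊(a₀+mₖ₊₁)/dₖ₊₁⌋:
  k=1: m=13, d=16, a=1
  k=2: m=3, d=11, a=1
  k=3: m=8, d=11, a=1
  k=4: m=3, d=16, a=1
  k=5: m=13, d=1, a=26
d=1 and a=2a₀=26 at k=5, so the next step gives (m, d) = (13, 16) again — its k=1 value — and the period has length 5.

[13; 1, 1, 1, 1, 26]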